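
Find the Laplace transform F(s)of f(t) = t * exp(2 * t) (s - 2)^(-2)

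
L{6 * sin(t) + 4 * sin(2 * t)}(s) 6/(s^2 + 1) + 8/(s^2 + 4)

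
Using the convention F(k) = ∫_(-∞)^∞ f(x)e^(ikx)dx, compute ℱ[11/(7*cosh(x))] 11*pi/(7*cosh(pi*k/2))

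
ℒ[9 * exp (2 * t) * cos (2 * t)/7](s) 9 * (s - 2)/ (7 * ( (s - 2)^2 + 4))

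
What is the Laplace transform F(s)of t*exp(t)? (s - 1)^(-2)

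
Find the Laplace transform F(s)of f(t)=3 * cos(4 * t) 3 * s/(s^2 + 16)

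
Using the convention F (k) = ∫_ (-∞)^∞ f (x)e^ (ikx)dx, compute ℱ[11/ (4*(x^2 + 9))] 11*pi*exp (-3*Abs (k))/12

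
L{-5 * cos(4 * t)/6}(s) -5 * s/(6 * s^2 + 96)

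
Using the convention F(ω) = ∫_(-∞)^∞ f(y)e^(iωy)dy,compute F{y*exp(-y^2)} I*sqrt(pi)*ω*exp(-ω^2/4)/2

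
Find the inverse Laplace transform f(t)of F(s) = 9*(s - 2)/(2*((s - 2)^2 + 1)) 9*exp(2*t)*cos(t)/2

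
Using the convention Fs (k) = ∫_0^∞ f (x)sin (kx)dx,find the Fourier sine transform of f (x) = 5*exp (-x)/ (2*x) 5*atan (k)/2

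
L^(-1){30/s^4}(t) 5*t^3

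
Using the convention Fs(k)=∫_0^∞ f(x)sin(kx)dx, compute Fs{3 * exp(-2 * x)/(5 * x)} 3 * atan(k/2)/5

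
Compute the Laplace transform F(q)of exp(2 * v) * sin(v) 1/((q - 2)^2 + 1)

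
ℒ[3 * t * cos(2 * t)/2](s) 3 * (s^2 - 4)/(2 * (s^2 + 4)^2)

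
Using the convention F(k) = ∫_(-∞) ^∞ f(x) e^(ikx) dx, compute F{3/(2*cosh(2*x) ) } 3*pi/(4*cosh(pi*k/4) ) 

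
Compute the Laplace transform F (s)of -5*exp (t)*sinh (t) -5/ (s*(s - 2))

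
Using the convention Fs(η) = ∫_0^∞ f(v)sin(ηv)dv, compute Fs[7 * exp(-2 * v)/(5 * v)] 7 * atan(η/2)/5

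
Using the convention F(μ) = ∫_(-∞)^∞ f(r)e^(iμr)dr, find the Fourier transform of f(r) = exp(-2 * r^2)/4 sqrt(2) * sqrt(pi) * exp(-μ^2/8)/8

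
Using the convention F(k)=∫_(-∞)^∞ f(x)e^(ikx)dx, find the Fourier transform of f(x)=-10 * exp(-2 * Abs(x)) -40/(k^2+4)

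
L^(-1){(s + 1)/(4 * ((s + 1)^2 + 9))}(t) exp(-t) * cos(3 * t)/4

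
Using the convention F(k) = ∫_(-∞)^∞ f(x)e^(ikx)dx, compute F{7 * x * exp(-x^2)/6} 7 * I * sqrt(pi) * k * exp(-k^2/4)/12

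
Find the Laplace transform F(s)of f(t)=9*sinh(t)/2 9/(2*(s^2 - 1))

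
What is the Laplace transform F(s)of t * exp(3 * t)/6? 1/(6 * (s - 3)^2)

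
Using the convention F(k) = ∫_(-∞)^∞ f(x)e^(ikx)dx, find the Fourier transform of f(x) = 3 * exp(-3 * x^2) sqrt(3) * sqrt(pi) * exp(-k^2/12)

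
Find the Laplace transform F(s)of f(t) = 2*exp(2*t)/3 2/(3*(s - 2))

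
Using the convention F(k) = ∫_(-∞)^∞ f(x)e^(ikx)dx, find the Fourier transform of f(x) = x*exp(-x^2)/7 I*sqrt(pi)*k*exp(-k^2/4)/14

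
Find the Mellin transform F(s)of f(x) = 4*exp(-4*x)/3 2^(2 - 2*s)*gamma(s)/3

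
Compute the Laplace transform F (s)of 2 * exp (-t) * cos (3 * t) 2 * (s + 1)/ ( (s + 1)^2 + 9)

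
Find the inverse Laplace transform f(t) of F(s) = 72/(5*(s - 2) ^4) 12*t^3*exp(2*t) /5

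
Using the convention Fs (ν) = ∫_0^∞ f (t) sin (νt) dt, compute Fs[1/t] pi/2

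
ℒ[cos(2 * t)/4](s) s/(4 * (s^2+4))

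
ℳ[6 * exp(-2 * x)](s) 6 * gamma(s)/2^s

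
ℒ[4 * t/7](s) 4/(7 * s^2) 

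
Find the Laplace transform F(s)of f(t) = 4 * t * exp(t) 4/(s - 1)^2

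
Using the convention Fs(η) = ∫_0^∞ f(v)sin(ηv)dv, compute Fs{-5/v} -5*pi/2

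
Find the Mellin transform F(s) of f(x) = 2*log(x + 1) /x -2*pi*csc(pi*s) /(s - 1) 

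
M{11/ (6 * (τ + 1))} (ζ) 11 * pi * csc (pi * ζ)/6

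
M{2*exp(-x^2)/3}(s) gamma(s/2)/3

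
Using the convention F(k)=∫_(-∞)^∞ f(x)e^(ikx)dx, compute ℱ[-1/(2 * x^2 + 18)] -pi * exp(-3 * Abs(k))/6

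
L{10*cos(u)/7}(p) 10*p/(7*(p^2 + 1))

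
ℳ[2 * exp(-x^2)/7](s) gamma(s/2)/7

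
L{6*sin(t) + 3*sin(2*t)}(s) 6/(s^2 + 1) + 6/(s^2 + 4)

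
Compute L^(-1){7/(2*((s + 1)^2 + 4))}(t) 7*exp(-t)*sin(2*t)/4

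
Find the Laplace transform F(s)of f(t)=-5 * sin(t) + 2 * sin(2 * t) 4/(s^2 + 4) - 5/(s^2 + 1)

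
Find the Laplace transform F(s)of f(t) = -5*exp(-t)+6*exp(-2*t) 6/(s+2) - 5/(s+1)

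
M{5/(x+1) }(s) 5 * pi * csc(pi * s) 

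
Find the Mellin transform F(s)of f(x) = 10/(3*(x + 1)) 10*pi*csc(pi*s)/3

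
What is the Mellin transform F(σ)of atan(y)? -pi*sec(pi*σ/2)/(2*σ)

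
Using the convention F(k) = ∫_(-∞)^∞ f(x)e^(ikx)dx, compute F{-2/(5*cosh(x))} -2*pi/(5*cosh(pi*k/2))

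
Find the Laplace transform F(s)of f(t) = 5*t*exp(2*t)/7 5/(7*(s - 2)^2)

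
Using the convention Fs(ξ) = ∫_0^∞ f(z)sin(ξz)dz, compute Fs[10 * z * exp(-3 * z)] 60 * ξ/(ξ^2 + 9)^2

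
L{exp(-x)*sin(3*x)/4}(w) 3/(4*((w + 1)^2 + 9))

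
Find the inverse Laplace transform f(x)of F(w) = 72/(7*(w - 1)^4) 12*x^3*exp(x)/7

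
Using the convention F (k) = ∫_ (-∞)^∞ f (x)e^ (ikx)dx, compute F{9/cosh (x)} 9*pi/cosh (pi*k/2)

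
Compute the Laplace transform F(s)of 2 2/s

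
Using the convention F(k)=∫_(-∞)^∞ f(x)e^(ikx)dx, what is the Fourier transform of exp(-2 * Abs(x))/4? 1/(k^2 + 4)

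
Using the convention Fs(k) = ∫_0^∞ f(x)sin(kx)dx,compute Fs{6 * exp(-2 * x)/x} 6 * atan(k/2)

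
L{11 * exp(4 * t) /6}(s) 11/(6 * (s - 4) ) 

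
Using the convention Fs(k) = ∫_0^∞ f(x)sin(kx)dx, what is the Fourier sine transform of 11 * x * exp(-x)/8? 11 * k/(4 * (k^2+1)^2)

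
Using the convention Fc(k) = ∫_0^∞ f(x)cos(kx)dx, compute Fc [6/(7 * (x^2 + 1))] 3 * pi * exp(-k)/7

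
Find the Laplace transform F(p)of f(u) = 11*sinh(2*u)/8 11/(4*(p^2 - 4))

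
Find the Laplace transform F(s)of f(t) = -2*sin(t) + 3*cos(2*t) 3*s/(s^2 + 4) - 2/(s^2 + 1)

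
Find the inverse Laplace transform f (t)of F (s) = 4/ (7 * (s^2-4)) 2 * sinh (2 * t)/7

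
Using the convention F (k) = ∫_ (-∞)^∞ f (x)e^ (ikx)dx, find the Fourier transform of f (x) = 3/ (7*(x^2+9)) pi*exp (-3*Abs (k))/7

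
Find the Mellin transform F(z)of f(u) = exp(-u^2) gamma(z/2)/2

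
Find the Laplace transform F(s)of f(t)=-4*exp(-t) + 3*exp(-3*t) 3/(s + 3) - 4/(s + 1)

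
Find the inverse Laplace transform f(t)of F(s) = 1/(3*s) 1/3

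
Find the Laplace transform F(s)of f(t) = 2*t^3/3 4/s^4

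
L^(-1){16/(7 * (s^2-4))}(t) 8 * sinh(2 * t)/7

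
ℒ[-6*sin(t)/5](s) -6/(5*s^2 + 5)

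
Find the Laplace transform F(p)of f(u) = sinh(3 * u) 3/(p^2 - 9)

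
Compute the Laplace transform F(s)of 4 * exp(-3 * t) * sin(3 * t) 12/((s+3)^2+9)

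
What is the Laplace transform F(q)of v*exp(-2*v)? (q + 2)^(-2)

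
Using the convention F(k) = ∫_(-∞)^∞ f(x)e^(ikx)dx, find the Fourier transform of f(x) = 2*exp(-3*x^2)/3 2*sqrt(3)*sqrt(pi)*exp(-k^2/12)/9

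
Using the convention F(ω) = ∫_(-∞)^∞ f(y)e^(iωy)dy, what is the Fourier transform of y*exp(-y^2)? I*sqrt(pi)*ω*exp(-ω^2/4)/2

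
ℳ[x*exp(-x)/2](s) gamma(s+1)/2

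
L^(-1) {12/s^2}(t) 12*t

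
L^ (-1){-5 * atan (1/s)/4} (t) -5 * sin (t)/ (4 * t)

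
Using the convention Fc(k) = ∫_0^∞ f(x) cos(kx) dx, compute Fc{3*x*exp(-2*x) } 3*(4 - k^2) /(k^2 + 4) ^2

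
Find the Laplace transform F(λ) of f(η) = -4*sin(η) -4/(λ^2+1) 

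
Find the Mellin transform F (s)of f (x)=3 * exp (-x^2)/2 3 * gamma (s/2)/4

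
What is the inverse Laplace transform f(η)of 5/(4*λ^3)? 5*η^2/8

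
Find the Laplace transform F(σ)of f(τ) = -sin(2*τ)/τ -atan(2/σ)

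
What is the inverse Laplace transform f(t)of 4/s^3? 2*t^2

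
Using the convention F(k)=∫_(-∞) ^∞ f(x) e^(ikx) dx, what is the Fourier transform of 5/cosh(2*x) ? 5*pi/(2*cosh(pi*k/4) ) 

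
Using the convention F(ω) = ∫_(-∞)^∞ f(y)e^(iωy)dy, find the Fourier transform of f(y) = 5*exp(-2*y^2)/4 5*sqrt(2)*sqrt(pi)*exp(-ω^2/8)/8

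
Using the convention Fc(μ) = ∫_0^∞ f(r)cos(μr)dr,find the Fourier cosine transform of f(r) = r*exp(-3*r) (9 - μ^2)/(μ^2 + 9)^2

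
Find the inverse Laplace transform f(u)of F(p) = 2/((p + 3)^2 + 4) exp(-3*u)*sin(2*u)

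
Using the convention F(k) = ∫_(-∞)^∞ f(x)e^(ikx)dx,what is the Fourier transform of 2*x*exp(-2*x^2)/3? sqrt(2)*I*sqrt(pi)*k*exp(-k^2/8)/12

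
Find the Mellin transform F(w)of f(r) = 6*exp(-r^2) 3*gamma(w/2)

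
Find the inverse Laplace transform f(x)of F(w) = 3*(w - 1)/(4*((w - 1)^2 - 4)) 3*exp(x)*cosh(2*x)/4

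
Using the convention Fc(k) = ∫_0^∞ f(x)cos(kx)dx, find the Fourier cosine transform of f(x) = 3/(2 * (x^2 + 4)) 3 * pi * exp(-2 * k)/8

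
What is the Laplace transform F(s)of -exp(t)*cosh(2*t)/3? (1 - s)/(3*((s - 1)^2 - 4))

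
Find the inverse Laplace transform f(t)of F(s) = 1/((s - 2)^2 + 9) exp(2 * t) * sin(3 * t)/3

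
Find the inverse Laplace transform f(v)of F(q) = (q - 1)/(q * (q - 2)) exp(v) * cosh(v)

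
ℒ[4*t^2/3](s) 8/(3*s^3)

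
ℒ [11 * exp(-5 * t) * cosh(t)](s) 11 * (s + 5)/((s + 5)^2 - 1)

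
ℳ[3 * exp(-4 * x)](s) 3 * gamma(s)/4^s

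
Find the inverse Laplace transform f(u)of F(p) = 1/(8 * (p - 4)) exp(4 * u)/8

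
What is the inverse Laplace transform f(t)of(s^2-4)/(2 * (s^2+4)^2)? t * cos(2 * t)/2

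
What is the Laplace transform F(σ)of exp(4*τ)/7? 1/(7*(σ - 4))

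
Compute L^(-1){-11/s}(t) -11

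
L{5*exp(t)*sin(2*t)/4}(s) 5/(2*((s - 1)^2 + 4))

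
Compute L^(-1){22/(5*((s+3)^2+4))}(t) 11*exp(-3*t)*sin(2*t)/5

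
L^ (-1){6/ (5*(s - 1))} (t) 6*exp (t)/5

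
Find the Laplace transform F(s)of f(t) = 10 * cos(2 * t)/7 10 * s/(7 * (s^2 + 4))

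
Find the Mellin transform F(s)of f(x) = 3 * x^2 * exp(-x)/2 3 * gamma(s+2)/2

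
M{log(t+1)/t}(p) -pi * csc(pi * p)/(p - 1)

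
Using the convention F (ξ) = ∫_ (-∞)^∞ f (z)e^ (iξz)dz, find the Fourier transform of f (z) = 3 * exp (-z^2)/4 3 * sqrt (pi) * exp (-ξ^2/4)/4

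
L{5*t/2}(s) 5/(2*s^2)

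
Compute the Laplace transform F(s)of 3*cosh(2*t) 3*s/(s^2 - 4)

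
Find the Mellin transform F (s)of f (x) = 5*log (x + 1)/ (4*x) -5*pi*csc (pi*s)/ (4*s - 4)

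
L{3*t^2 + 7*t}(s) 7/s^2 + 6/s^3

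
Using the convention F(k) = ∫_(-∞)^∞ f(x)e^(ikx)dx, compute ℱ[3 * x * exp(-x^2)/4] 3 * I * sqrt(pi) * k * exp(-k^2/4)/8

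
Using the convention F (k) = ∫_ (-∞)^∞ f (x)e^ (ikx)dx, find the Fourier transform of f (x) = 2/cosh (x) 2*pi/cosh (pi*k/2)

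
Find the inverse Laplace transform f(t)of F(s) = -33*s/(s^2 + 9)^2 -11*t*sin(3*t)/2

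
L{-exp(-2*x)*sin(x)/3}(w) -1/(3*(w + 2)^2 + 3)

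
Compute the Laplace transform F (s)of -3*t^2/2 -3/s^3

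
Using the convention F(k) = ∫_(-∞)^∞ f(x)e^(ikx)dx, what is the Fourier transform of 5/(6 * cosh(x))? 5 * pi/(6 * cosh(pi * k/2))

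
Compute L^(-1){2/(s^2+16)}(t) sin(4 * t)/2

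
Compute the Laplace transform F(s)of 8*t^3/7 48/(7*s^4)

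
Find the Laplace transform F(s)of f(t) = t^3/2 3/s^4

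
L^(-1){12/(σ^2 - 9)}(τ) 4*sinh(3*τ)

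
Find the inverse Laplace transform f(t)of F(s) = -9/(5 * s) -9/5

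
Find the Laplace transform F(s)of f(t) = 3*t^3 18/s^4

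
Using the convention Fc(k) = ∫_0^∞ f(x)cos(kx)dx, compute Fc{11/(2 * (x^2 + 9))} 11 * pi * exp(-3 * k)/12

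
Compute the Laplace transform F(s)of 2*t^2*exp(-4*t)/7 4/(7*(s + 4)^3)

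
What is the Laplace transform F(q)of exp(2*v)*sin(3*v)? 3/((q - 2)^2 + 9)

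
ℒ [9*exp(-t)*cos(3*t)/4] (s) 9*(s + 1)/(4*((s + 1)^2 + 9))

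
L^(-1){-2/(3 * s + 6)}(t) -2 * exp(-2 * t)/3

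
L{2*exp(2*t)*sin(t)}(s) 2/((s - 2)^2 + 1)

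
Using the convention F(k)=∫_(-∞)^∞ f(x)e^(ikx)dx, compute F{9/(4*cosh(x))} 9*pi/(4*cosh(pi*k/2))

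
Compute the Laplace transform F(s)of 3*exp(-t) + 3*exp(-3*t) 3/(s + 3) + 3/(s + 1)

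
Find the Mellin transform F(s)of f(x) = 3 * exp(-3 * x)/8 3^(1 - s) * gamma(s)/8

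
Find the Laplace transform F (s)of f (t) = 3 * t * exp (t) 3/ (s - 1)^2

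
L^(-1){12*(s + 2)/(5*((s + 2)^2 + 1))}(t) 12*exp(-2*t)*cos(t)/5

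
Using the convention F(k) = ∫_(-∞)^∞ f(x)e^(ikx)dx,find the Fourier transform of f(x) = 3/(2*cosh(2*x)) 3*pi/(4*cosh(pi*k/4))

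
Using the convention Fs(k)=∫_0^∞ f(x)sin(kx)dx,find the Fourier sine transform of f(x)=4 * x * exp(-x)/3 8 * k/(3 * (k^2+1)^2)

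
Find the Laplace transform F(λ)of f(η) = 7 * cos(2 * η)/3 7 * λ/(3 * (λ^2 + 4))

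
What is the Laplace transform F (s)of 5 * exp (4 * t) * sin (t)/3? 5/ (3 * ( (s - 4)^2 + 1))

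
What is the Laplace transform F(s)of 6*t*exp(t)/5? 6/(5*(s - 1)^2)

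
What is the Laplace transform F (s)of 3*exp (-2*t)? 3/ (s + 2)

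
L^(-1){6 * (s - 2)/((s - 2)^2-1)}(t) 6 * exp(2 * t) * cosh(t)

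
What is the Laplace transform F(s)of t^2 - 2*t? 2/s^3 - 2/s^2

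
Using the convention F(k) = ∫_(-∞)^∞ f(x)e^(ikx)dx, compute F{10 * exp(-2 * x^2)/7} 5 * sqrt(2) * sqrt(pi) * exp(-k^2/8)/7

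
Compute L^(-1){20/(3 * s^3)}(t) 10 * t^2/3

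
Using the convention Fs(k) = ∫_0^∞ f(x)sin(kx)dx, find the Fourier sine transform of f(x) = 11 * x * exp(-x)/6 11 * k/(3 * (k^2 + 1)^2)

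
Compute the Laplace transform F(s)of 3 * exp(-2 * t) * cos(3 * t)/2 3 * (s + 2)/(2 * ((s + 2)^2 + 9))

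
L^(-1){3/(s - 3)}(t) 3*exp(3*t)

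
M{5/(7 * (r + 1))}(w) 5 * pi * csc(pi * w)/7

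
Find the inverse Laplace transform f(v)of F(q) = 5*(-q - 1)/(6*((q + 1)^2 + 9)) -5*exp(-v)*cos(3*v)/6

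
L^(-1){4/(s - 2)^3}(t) 2*t^2*exp(2*t)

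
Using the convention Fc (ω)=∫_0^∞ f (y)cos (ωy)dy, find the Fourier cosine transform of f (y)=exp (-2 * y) 2/ (ω^2 + 4)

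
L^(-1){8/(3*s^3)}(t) 4*t^2/3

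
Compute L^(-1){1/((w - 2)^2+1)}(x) exp(2*x)*sin(x)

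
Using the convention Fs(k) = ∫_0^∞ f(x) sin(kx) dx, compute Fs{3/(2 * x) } 3 * pi/4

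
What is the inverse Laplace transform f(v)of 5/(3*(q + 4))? 5*exp(-4*v)/3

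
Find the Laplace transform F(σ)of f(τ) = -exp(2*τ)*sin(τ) -1/((σ - 2)^2 + 1)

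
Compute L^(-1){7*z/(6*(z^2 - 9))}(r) 7*cosh(3*r)/6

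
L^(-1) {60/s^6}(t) t^5/2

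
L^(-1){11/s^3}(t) 11*t^2/2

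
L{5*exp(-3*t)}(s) 5/(s+3)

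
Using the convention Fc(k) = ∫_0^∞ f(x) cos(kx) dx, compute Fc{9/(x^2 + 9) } 3*pi*exp(-3*k) /2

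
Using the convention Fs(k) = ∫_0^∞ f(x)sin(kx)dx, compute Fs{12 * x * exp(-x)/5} 24 * k/(5 * (k^2 + 1)^2)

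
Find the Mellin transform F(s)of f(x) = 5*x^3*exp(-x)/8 5*gamma(s + 3)/8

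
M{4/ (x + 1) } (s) 4 * pi * csc (pi * s) 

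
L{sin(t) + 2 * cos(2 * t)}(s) 2 * s/(s^2 + 4) + 1/(s^2 + 1)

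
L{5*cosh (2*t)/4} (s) 5*s/ (4*(s^2 - 4))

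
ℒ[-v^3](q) -6/q^4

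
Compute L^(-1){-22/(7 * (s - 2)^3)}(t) -11 * t^2 * exp(2 * t)/7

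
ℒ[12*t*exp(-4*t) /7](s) 12/(7*(s+4) ^2) 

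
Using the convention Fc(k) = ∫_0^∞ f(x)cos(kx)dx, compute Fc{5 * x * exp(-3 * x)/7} 5 * (9 - k^2)/(7 * (k^2 + 9)^2)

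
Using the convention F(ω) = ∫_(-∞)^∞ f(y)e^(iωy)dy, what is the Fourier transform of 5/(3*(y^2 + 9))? 5*pi*exp(-3*Abs(ω))/9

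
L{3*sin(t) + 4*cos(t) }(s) 3/(s^2 + 1) + 4*s/(s^2 + 1) 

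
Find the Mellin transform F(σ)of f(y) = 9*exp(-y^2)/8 9*gamma(σ/2)/16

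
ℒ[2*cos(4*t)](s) 2*s/(s^2+16)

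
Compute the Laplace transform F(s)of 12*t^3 72/s^4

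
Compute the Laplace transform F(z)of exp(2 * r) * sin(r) 1/((z - 2)^2 + 1)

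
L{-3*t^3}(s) -18/s^4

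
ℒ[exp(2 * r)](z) 1/(z - 2)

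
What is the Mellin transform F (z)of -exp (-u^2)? -gamma (z/2)/2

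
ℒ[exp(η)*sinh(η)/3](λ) 1/(3*λ*(λ - 2))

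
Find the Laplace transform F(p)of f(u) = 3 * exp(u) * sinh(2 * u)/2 3/((p - 1)^2-4)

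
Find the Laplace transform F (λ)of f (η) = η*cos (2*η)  (λ^2 - 4)/ (λ^2 + 4)^2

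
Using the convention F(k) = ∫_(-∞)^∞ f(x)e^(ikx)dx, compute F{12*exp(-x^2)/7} 12*sqrt(pi)*exp(-k^2/4)/7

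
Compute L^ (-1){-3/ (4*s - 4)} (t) -3*exp (t)/4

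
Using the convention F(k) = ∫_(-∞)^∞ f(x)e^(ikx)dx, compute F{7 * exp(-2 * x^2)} 7 * sqrt(2) * sqrt(pi) * exp(-k^2/8)/2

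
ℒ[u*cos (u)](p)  (p^2 - 1) / (p^2+1) ^2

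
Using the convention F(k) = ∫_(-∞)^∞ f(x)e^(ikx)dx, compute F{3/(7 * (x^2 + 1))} 3 * pi * exp(-Abs(k))/7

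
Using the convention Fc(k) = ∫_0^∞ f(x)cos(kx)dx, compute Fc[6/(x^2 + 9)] pi*exp(-3*k)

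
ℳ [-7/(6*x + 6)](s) -7*pi*csc(pi*s)/6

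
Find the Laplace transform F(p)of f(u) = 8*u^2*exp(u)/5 16/(5*(p - 1)^3)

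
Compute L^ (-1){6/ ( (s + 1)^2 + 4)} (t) 3 * exp (-t) * sin (2 * t)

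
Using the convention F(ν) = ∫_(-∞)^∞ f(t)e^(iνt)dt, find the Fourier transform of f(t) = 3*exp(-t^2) 3*sqrt(pi)*exp(-ν^2/4)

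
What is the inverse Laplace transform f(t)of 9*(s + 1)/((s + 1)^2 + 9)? 9*exp(-t)*cos(3*t)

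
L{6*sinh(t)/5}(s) 6/(5*(s^2 - 1))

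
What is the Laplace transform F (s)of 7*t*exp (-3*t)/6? 7/ (6*(s+3)^2)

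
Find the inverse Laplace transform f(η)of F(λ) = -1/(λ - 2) -exp(2*η)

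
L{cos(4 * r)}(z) z/(z^2 + 16)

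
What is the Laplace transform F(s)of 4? 4/s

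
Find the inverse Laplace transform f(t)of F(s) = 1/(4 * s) 1/4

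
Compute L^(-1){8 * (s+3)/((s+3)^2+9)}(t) 8 * exp(-3 * t) * cos(3 * t)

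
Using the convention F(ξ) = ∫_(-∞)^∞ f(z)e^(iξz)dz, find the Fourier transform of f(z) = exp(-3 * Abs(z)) 6/(ξ^2+9)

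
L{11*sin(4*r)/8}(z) 11/(2*(z^2 + 16))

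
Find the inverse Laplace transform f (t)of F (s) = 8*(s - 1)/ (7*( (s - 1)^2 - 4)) 8*exp (t)*cosh (2*t)/7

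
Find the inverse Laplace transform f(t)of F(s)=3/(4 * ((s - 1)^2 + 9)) exp(t) * sin(3 * t)/4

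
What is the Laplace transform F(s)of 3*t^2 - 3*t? 6/s^3 - 3/s^2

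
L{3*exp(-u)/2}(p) 3/(2*(p + 1))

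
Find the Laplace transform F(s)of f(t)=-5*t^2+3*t 3/s^2 - 10/s^3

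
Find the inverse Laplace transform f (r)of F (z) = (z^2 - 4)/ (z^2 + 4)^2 r*cos (2*r)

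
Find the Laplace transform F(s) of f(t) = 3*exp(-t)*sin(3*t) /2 9/(2*((s + 1) ^2 + 9) ) 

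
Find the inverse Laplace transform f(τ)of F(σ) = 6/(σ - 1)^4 τ^3*exp(τ)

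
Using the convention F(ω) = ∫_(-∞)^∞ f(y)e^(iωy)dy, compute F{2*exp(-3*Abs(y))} 12/(ω^2 + 9)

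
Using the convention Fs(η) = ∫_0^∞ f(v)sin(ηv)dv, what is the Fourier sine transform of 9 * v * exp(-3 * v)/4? 27 * η/(2 * (η^2 + 9)^2)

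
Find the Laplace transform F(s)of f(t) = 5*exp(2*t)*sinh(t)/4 5/(4*((s - 2)^2-1))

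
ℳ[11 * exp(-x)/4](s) 11 * gamma(s)/4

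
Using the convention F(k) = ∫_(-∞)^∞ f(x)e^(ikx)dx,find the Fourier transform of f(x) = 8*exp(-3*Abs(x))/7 48/(7*(k^2 + 9))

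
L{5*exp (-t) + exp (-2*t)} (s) 5/ (s + 1) + 1/ (s + 2)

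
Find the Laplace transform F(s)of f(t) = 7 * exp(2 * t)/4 7/(4 * (s - 2))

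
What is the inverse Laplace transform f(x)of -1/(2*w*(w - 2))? -exp(x)*sinh(x)/2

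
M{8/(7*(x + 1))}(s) 8*pi*csc(pi*s)/7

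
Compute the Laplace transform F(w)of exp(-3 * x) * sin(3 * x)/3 1/((w + 3)^2 + 9)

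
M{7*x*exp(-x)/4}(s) 7*gamma(s + 1)/4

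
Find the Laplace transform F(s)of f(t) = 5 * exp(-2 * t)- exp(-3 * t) 5/(s + 2)-1/(s + 3)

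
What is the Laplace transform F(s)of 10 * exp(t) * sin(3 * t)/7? 30/(7 * ((s - 1)^2 + 9))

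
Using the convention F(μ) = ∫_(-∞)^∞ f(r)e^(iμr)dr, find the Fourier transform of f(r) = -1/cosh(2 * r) -pi/(2 * cosh(pi * μ/4))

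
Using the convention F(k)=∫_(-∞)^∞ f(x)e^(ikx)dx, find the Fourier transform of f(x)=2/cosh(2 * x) pi/cosh(pi * k/4)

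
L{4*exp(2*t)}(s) 4/(s - 2)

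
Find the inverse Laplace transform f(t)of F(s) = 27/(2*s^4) 9*t^3/4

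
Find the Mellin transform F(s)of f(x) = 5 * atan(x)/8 -5 * pi * sec(pi * s/2)/(16 * s)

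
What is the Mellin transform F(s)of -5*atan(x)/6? 5*pi*sec(pi*s/2)/(12*s)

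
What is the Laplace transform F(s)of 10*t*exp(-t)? 10/(s+1)^2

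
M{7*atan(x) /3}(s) -7*pi*sec(pi*s/2) /(6*s) 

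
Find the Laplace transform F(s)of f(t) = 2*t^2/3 4/(3*s^3)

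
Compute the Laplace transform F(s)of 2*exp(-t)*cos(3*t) 2*(s + 1)/((s + 1)^2 + 9)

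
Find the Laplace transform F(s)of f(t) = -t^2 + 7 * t 7/s^2 - 2/s^3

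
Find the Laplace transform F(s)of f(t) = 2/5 2/(5*s)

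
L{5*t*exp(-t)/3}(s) 5/(3*(s + 1)^2)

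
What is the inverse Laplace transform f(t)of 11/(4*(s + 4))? 11*exp(-4*t)/4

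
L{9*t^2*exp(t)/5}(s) 18/(5*(s - 1)^3)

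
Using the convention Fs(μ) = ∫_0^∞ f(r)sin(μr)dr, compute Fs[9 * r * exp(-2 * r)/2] 18 * μ/(μ^2 + 4)^2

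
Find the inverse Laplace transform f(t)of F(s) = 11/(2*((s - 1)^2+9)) 11*exp(t)*sin(3*t)/6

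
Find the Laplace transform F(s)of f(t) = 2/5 2/(5*s)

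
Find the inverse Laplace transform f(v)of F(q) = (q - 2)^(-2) v*exp(2*v)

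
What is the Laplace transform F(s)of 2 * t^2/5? 4/(5 * s^3)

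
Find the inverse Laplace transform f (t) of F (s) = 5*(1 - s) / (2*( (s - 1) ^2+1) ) -5*exp (t)*cos (t) /2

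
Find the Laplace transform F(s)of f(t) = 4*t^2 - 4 8/s^3 - 4/s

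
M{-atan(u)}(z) pi * sec(pi * z/2)/(2 * z)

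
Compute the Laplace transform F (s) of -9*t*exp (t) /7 -9/ (7*(s - 1) ^2) 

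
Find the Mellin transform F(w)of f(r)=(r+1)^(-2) (-pi*w+pi)/sin(pi*w)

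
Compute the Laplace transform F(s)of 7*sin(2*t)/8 7/(4*(s^2 + 4))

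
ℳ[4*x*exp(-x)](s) 4*gamma(s + 1)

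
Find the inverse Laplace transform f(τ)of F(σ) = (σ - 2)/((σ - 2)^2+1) exp(2*τ)*cos(τ)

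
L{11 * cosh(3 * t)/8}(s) 11 * s/(8 * (s^2 - 9))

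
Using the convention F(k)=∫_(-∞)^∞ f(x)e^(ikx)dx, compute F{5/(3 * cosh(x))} 5 * pi/(3 * cosh(pi * k/2))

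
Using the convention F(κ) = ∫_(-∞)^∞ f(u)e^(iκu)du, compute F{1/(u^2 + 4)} pi*exp(-2*Abs(κ))/2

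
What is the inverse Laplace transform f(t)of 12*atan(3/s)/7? 12*sin(3*t)/(7*t)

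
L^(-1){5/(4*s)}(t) 5/4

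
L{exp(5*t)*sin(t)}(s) 1/((s - 5)^2+1)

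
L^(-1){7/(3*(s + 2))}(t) 7*exp(-2*t)/3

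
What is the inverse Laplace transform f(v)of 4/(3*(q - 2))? 4*exp(2*v)/3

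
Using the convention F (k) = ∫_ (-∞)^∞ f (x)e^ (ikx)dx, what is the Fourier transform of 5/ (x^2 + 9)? 5*pi*exp (-3*Abs (k))/3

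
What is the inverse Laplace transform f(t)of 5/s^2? 5 * t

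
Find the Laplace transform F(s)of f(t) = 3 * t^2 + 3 6/s^3 + 3/s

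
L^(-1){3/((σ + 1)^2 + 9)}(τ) exp(-τ)*sin(3*τ)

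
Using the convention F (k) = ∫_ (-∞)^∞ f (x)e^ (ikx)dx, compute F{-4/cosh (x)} -4*pi/cosh (pi*k/2)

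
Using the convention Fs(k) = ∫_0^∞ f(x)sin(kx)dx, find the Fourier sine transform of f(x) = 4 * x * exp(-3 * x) 24 * k/(k^2 + 9)^2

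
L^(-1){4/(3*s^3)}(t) 2*t^2/3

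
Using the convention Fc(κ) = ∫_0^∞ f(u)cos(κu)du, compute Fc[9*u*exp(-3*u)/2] 9*(9 - κ^2)/(2*(κ^2 + 9)^2)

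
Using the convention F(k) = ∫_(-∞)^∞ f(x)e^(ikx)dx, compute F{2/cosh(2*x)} pi/cosh(pi*k/4)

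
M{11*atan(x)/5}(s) -11*pi*sec(pi*s/2)/(10*s)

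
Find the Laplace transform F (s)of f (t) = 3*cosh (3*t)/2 3*s/ (2*(s^2 - 9))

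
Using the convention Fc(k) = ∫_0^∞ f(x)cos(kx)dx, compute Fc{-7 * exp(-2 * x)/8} -7/(4 * k^2 + 16)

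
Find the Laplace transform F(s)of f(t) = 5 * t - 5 5/s^2 - 5/s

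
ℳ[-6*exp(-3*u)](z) -6*gamma(z)/3^z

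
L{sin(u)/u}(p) atan(1/p)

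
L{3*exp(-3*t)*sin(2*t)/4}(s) 3/(2*((s + 3)^2 + 4))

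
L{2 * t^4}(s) 48/s^5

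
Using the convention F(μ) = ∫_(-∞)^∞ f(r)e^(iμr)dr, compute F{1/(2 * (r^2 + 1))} pi * exp(-Abs(μ))/2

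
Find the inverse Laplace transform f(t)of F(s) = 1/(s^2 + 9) sin(3*t)/3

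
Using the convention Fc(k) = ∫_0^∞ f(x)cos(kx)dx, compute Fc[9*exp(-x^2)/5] 9*sqrt(pi)*exp(-k^2/4)/10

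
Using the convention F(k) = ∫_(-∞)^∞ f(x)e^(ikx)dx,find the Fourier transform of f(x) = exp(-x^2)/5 sqrt(pi) * exp(-k^2/4)/5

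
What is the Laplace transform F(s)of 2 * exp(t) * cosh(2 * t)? 2 * (s - 1)/((s - 1)^2-4)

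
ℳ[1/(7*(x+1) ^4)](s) gamma(s)*gamma(4 - s) /42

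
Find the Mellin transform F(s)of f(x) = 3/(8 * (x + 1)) 3 * pi * csc(pi * s)/8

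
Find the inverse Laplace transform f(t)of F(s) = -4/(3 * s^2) -4 * t/3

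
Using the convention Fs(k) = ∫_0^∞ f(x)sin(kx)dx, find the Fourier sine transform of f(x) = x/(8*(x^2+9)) pi*exp(-3*k)/16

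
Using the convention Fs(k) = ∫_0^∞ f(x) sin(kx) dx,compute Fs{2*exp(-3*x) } 2*k/(k^2 + 9) 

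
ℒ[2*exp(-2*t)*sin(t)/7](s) 2/(7*((s + 2)^2 + 1))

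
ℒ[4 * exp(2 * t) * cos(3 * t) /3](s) 4 * (s - 2) /(3 * ((s - 2) ^2 + 9) ) 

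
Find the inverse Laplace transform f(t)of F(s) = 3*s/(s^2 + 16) 3*cos(4*t)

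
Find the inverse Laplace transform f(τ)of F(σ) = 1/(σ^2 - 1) sinh(τ)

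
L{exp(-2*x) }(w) 1/(w + 2) 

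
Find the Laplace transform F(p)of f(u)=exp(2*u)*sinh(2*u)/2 1/(p*(p - 4))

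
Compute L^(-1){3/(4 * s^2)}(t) 3 * t/4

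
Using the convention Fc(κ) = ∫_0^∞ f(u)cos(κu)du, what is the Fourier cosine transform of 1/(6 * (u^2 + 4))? pi * exp(-2 * κ)/24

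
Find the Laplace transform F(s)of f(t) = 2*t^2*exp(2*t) 4/(s - 2)^3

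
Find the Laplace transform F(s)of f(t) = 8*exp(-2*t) 8/(s + 2)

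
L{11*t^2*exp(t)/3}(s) 22/(3*(s - 1)^3)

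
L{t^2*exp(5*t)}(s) 2/(s - 5)^3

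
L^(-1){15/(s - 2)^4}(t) 5*t^3*exp(2*t)/2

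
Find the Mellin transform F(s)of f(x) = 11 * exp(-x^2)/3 11 * gamma(s/2)/6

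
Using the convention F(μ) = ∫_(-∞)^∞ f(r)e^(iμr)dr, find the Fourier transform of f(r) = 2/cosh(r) 2 * pi/cosh(pi * μ/2)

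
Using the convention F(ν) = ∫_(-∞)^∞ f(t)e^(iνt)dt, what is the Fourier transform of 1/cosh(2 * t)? pi/(2 * cosh(pi * ν/4))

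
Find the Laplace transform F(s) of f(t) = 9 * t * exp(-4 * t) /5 9/(5 * (s + 4) ^2) 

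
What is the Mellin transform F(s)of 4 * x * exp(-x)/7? 4 * gamma(s+1)/7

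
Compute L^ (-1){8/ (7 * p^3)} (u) 4 * u^2/7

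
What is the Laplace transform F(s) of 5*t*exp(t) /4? 5/(4*(s - 1) ^2) 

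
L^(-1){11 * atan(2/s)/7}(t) 11 * sin(2 * t)/(7 * t)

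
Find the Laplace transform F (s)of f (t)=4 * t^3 24/s^4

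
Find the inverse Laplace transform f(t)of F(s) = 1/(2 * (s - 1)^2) t * exp(t)/2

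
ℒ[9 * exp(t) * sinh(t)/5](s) 9/(5 * s * (s - 2))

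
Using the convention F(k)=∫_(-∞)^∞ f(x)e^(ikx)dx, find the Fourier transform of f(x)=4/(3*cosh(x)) 4*pi/(3*cosh(pi*k/2))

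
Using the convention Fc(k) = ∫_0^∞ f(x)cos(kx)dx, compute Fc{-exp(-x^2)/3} -sqrt(pi)*exp(-k^2/4)/6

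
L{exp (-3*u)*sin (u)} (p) 1/ ( (p + 3)^2 + 1)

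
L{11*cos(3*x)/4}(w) 11*w/(4*(w^2 + 9))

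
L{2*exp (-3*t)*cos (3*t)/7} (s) 2*(s + 3)/ (7*( (s + 3)^2 + 9))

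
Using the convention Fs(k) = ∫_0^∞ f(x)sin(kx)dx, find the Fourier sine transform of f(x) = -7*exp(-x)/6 -7*k/(6*k^2+6)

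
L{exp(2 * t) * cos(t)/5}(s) (s - 2)/(5 * ((s - 2)^2 + 1))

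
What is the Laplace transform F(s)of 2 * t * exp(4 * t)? 2/(s - 4)^2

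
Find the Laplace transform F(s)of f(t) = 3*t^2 6/s^3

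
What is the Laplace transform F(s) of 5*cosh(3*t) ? 5*s/(s^2 - 9) 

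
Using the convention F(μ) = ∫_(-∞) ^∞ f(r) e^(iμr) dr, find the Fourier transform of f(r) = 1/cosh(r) pi/cosh(pi*μ/2) 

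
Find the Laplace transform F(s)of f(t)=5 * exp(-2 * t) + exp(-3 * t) 5/(s + 2) + 1/(s + 3)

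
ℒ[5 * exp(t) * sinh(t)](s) 5/(s * (s - 2))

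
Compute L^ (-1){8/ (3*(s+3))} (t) 8*exp (-3*t)/3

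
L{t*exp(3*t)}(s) (s - 3)^(-2)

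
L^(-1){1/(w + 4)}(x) exp(-4*x)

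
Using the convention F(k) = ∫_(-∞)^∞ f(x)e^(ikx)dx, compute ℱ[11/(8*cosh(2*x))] 11*pi/(16*cosh(pi*k/4))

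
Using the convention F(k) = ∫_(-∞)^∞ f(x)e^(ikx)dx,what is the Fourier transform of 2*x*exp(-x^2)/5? I*sqrt(pi)*k*exp(-k^2/4)/5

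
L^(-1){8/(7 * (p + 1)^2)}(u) 8 * u * exp(-u)/7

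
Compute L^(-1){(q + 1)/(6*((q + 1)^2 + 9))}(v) exp(-v)*cos(3*v)/6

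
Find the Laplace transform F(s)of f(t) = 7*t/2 7/(2*s^2)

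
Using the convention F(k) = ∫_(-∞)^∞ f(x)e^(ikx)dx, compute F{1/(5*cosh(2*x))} pi/(10*cosh(pi*k/4))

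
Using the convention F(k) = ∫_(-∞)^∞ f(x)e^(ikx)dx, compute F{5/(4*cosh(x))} 5*pi/(4*cosh(pi*k/2))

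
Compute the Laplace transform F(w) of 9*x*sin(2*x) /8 9*w/(2*(w^2 + 4) ^2) 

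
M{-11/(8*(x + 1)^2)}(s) 11*pi*(s - 1)/(8*sin(pi*s))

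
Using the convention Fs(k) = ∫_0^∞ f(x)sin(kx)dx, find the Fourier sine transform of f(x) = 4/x 2 * pi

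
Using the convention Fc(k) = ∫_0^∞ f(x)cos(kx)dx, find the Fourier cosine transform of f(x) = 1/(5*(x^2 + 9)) pi*exp(-3*k)/30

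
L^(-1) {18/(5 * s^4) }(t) 3 * t^3/5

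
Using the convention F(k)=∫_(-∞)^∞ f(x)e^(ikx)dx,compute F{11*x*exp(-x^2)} 11*I*sqrt(pi)*k*exp(-k^2/4)/2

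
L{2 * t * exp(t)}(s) 2/(s - 1)^2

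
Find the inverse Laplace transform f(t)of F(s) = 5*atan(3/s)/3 5*sin(3*t)/(3*t)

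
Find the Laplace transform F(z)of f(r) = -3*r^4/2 -36/z^5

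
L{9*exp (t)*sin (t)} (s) 9/ ( (s - 1)^2+1)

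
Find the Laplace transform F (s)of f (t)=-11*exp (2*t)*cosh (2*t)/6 11*(2 - s)/ (6*s*(s - 4))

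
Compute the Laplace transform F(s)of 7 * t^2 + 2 14/s^3 + 2/s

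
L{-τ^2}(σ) -2/σ^3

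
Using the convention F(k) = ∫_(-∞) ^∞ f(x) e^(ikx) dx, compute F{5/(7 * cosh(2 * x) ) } 5 * pi/(14 * cosh(pi * k/4) ) 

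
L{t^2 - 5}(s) 2/s^3 - 5/s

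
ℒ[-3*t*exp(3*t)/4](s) -3/(4*(s - 3)^2)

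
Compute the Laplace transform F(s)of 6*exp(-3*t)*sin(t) 6/((s + 3)^2 + 1)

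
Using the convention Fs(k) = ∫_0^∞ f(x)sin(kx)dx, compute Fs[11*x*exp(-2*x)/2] 22*k/(k^2+4)^2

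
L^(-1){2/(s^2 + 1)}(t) 2*sin(t)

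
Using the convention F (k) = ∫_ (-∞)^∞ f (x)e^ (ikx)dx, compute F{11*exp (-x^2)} 11*sqrt (pi)*exp (-k^2/4)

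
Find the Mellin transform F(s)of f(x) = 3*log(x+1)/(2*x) -3*pi*csc(pi*s)/(2*s - 2)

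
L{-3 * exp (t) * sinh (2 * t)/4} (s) -3/ (2 * (s - 1)^2 - 8)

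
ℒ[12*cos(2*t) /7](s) 12*s/(7*(s^2 + 4) ) 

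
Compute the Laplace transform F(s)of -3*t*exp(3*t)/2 -3/(2*(s - 3)^2)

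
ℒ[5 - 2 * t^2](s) 5/s - 4/s^3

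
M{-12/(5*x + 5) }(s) -12*pi*csc(pi*s) /5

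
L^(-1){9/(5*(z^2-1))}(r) 9*sinh(r)/5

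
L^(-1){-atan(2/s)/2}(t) -sin(2*t)/(2*t)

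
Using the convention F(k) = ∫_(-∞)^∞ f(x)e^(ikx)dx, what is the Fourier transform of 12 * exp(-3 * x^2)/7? 4 * sqrt(3) * sqrt(pi) * exp(-k^2/12)/7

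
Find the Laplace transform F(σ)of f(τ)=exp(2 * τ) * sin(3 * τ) 3/((σ - 2)^2 + 9)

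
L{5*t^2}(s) 10/s^3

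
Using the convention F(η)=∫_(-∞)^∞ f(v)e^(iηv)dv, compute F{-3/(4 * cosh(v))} -3 * pi/(4 * cosh(pi * η/2))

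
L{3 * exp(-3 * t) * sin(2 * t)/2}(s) 3/((s+3)^2+4)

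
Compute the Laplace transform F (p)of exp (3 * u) 1/ (p - 3)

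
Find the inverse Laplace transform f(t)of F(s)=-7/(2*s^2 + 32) -7*sin(4*t)/8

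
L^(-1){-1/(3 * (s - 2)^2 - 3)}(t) -exp(2 * t) * sinh(t)/3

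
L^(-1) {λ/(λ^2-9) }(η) cosh(3*η) 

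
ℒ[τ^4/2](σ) 12/σ^5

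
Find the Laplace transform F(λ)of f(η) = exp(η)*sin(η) 1/((λ - 1)^2 + 1)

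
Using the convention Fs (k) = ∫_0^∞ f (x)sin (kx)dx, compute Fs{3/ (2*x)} 3*pi/4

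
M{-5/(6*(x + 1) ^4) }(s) 5*pi*(s - 3)*(s - 2)*(s - 1) /(36*sin(pi*s) ) 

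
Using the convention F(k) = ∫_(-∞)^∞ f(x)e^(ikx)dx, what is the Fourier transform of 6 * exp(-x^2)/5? 6 * sqrt(pi) * exp(-k^2/4)/5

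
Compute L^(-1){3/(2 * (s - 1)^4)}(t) t^3 * exp(t)/4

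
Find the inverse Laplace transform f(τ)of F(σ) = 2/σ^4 τ^3/3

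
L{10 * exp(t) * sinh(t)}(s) 10/(s * (s - 2))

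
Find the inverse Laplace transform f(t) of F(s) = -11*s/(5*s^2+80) -11*cos(4*t) /5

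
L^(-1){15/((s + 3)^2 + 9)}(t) 5*exp(-3*t)*sin(3*t)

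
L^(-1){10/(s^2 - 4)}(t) 5*sinh(2*t)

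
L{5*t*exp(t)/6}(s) 5/(6*(s - 1)^2)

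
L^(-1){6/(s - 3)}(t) 6*exp(3*t)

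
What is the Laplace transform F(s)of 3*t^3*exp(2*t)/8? 9/(4*(s - 2)^4)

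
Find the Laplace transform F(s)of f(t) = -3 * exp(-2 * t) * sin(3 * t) -9/((s + 2)^2 + 9)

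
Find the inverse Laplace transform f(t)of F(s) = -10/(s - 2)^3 -5 * t^2 * exp(2 * t)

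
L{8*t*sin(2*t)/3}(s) 32*s/(3*(s^2 + 4)^2)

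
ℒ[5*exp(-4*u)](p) 5/(p+4)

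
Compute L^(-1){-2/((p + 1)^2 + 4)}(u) -exp(-u) * sin(2 * u)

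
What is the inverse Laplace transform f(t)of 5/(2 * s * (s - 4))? 5 * exp(2 * t) * sinh(2 * t)/4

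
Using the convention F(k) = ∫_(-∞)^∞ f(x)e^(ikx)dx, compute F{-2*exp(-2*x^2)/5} -sqrt(2)*sqrt(pi)*exp(-k^2/8)/5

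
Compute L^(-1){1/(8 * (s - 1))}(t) exp(t)/8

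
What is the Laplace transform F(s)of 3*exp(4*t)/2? 3/(2*(s - 4))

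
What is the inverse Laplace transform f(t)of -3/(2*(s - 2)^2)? -3*t*exp(2*t)/2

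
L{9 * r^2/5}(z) 18/(5 * z^3)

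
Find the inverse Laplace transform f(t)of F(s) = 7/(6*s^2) 7*t/6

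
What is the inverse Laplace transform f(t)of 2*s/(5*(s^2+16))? 2*cos(4*t)/5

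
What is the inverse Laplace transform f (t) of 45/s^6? 3*t^5/8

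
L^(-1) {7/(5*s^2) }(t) 7*t/5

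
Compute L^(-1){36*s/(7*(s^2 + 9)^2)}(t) 6*t*sin(3*t)/7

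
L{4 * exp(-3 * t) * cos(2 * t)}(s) 4 * (s + 3)/((s + 3)^2 + 4)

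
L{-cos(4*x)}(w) -w/(w^2+16)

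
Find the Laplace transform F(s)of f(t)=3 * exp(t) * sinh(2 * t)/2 3/((s - 1)^2-4)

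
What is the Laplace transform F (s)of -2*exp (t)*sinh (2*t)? -4/ ( (s - 1)^2 - 4)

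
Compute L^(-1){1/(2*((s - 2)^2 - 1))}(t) exp(2*t)*sinh(t)/2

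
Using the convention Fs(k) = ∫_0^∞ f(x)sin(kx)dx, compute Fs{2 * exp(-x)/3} 2 * k/(3 * (k^2+1))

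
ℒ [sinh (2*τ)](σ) 2/ (σ^2 - 4)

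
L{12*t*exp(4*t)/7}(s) 12/(7*(s - 4)^2)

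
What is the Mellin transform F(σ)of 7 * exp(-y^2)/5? 7 * gamma(σ/2)/10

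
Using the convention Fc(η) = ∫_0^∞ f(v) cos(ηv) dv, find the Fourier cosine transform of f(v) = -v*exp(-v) (η^2 - 1) /(η^2 + 1) ^2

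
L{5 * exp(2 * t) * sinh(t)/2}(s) 5/(2 * ((s - 2)^2 - 1))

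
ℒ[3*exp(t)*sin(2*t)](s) 6/((s - 1)^2 + 4)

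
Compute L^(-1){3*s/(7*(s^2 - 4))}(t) 3*cosh(2*t)/7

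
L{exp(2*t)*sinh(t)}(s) 1/((s - 2)^2 - 1)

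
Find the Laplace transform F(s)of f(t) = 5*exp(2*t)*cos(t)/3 5*(s - 2)/(3*((s - 2)^2 + 1))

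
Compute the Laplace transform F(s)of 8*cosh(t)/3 8*s/(3*(s^2-1))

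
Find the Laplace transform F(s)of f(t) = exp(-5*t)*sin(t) 1/((s + 5)^2 + 1)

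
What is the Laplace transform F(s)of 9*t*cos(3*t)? 9*(s^2-9)/(s^2 + 9)^2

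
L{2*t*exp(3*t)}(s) 2/(s - 3)^2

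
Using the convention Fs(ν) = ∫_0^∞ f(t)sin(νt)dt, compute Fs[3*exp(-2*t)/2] 3*ν/(2*(ν^2 + 4))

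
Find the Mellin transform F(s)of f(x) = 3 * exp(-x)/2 3 * gamma(s)/2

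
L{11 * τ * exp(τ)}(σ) 11/(σ - 1)^2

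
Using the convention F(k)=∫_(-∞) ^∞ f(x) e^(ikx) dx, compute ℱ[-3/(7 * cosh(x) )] -3 * pi/(7 * cosh(pi * k/2) ) 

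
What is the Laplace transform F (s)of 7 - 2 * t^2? 7/s - 4/s^3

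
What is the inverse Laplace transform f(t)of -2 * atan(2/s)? -2 * sin(2 * t)/t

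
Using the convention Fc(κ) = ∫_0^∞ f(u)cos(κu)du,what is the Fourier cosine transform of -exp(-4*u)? -4/(κ^2 + 16)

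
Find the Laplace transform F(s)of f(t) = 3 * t 3/s^2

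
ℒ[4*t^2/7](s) 8/(7*s^3) 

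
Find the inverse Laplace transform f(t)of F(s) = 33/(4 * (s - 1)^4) 11 * t^3 * exp(t)/8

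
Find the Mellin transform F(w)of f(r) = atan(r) -pi * sec(pi * w/2)/(2 * w)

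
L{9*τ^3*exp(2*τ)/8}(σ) 27/(4*(σ - 2)^4)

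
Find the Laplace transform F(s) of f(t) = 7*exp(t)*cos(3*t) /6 7*(s - 1) /(6*((s - 1) ^2 + 9) ) 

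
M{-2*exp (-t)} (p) -2*gamma (p)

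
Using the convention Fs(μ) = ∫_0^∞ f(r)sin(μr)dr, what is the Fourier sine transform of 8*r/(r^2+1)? 4*pi*exp(-μ)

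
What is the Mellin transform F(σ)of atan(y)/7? -pi*sec(pi*σ/2)/(14*σ)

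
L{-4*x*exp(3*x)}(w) -4/(w - 3)^2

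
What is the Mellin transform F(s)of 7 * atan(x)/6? -7 * pi * sec(pi * s/2)/(12 * s)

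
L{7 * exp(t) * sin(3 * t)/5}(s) 21/(5 * ((s - 1)^2 + 9))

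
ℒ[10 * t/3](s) 10/(3 * s^2)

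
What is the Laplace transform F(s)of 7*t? 7/s^2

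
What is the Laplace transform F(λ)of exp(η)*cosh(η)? (λ - 1)/(λ*(λ - 2))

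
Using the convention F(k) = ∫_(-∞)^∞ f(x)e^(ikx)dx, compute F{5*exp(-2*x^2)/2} 5*sqrt(2)*sqrt(pi)*exp(-k^2/8)/4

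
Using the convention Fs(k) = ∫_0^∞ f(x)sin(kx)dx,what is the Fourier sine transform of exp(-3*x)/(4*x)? atan(k/3)/4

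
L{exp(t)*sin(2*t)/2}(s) 1/((s - 1)^2 + 4)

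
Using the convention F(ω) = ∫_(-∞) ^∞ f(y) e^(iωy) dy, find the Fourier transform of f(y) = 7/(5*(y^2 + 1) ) 7*pi*exp(-Abs(ω) ) /5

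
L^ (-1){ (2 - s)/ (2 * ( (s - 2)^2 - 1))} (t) -exp (2 * t) * cosh (t)/2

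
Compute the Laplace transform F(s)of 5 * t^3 30/s^4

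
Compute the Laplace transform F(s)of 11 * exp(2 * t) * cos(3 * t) 11 * (s - 2)/((s - 2)^2 + 9)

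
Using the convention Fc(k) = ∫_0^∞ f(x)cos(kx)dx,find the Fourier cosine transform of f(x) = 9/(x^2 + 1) 9*pi*exp(-k)/2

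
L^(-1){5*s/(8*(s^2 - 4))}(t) 5*cosh(2*t)/8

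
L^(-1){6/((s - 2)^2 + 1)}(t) 6*exp(2*t)*sin(t)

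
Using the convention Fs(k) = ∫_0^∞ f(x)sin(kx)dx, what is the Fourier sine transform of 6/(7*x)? 3*pi/7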